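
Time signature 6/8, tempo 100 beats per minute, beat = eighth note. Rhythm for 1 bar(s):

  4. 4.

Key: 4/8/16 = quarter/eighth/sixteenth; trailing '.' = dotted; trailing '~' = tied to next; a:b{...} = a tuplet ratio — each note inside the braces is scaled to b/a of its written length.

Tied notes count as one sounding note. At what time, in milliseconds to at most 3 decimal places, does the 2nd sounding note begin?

1. 0.0ms @ 0 + 1800.0ms (3)
2. 1800.0ms @ 3 + 1800.0ms (3)

note 2 onset = 3b = 1800.0ms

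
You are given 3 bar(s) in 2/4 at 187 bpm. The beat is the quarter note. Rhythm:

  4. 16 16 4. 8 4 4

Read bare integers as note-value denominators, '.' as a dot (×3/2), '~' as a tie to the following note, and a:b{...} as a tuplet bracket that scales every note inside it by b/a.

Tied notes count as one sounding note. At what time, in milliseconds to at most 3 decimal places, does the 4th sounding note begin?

note 4 onset = 2b = 641.711ms

1. 0.0ms @ 0 + 481.283ms (3/2)
2. 481.283ms @ 3/2 + 80.214ms (1/4)
3. 561.497ms @ 7/4 + 80.214ms (1/4)
4. 641.711ms @ 2 + 481.283ms (3/2)
5. 1122.995ms @ 7/2 + 160.428ms (1/2)
6. 1283.422ms @ 4 + 320.856ms (1)
7. 1604.278ms @ 5 + 320.856ms (1)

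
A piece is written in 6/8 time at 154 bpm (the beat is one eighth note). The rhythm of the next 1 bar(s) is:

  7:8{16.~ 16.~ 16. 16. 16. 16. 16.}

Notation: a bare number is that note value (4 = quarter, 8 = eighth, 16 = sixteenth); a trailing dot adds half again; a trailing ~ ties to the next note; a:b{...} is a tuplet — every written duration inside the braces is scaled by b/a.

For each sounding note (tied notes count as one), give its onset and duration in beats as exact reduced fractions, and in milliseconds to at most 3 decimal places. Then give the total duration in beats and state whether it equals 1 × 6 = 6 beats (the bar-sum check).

1) 0.0ms=0b +1001.855ms=18/7b
2) 1001.855ms=18/7b +333.952ms=6/7b
3) 1335.807ms=24/7b +333.952ms=6/7b
4) 1669.759ms=30/7b +333.952ms=6/7b
5) 2003.711ms=36/7b +333.952ms=6/7b
Σ=6b of 6 (154bpm 6/8) — PASS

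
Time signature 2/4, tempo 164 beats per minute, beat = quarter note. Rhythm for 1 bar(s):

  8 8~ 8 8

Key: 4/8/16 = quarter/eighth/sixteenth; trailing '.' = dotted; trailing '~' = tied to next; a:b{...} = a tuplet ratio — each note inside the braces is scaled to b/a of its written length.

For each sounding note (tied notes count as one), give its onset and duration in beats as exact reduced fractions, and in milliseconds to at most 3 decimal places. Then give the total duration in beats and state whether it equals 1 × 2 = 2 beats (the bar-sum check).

1) 0.0ms=0b +182.927ms=1/2b
2) 182.927ms=1/2b +365.854ms=1b
3) 548.78ms=3/2b +182.927ms=1/2b
Σ=2b of 2 (164bpm 2/4) — PASS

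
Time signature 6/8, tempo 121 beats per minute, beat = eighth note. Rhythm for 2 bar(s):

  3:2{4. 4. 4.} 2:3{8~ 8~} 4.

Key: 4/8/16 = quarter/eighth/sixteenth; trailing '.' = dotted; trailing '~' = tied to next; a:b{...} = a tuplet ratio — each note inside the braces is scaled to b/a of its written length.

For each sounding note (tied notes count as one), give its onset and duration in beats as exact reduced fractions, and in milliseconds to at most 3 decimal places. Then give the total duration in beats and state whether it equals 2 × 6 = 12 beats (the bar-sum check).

1) 0.0ms=0b +991.736ms=2b
2) 991.736ms=2b +991.736ms=2b
3) 1983.471ms=4b +991.736ms=2b
4) 2975.207ms=6b +2975.207ms=6b
Σ=12b of 12 (121bpm 6/8) — PASS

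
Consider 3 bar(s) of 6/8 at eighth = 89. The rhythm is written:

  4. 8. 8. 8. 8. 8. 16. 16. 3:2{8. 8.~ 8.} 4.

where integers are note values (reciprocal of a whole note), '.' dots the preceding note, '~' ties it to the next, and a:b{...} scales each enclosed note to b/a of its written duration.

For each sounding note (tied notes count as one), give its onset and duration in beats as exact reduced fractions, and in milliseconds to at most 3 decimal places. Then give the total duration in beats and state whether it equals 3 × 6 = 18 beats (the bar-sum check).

1) 0.0ms=0b +2022.472ms=3b
2) 2022.472ms=3b +1011.236ms=3/2b
3) 3033.708ms=9/2b +1011.236ms=3/2b
4) 4044.944ms=6b +1011.236ms=3/2b
5) 5056.18ms=15/2b +1011.236ms=3/2b
6) 6067.416ms=9b +1011.236ms=3/2b
7) 7078.652ms=21/2b +505.618ms=3/4b
8) 7584.27ms=45/4b +505.618ms=3/4b
9) 8089.888ms=12b +674.157ms=1b
10) 8764.045ms=13b +1348.315ms=2b
11) 10112.36ms=15b +2022.472ms=3b
Σ=18b of 18 (89bpm 6/8) — PASS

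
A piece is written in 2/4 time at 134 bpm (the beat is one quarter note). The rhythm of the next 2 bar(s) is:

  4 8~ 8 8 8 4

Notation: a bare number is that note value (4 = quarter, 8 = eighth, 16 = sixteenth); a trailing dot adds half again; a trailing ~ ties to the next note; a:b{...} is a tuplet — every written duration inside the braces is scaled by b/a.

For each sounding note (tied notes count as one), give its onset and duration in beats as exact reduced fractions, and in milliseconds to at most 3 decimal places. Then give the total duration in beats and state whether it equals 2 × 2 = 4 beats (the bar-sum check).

1) 0.0ms=0b +447.761ms=1b
2) 447.761ms=1b +447.761ms=1b
3) 895.522ms=2b +223.881ms=1/2b
4) 1119.403ms=5/2b +223.881ms=1/2b
5) 1343.284ms=3b +447.761ms=1b
Σ=4b of 4 (134bpm 2/4) — PASS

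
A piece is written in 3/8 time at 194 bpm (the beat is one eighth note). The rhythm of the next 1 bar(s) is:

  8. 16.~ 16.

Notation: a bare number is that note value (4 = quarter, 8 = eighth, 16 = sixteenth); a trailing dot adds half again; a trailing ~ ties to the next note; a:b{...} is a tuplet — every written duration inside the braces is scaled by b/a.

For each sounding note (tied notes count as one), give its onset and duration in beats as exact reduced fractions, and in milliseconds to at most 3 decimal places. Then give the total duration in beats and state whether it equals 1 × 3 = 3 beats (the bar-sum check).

1) 0.0ms=0b +463.918ms=3/2b
2) 463.918ms=3/2b +463.918ms=3/2b
Σ=3b of 3 (194bpm 3/8) — PASS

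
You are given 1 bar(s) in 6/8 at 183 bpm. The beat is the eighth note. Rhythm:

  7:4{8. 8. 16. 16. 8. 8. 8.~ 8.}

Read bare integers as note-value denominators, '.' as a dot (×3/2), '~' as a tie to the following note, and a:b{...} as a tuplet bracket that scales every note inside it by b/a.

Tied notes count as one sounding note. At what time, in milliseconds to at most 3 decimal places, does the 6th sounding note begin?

1. 0.0ms @ 0 + 281.03ms (6/7)
2. 281.03ms @ 6/7 + 281.03ms (6/7)
3. 562.061ms @ 12/7 + 140.515ms (3/7)
4. 702.576ms @ 15/7 + 140.515ms (3/7)
5. 843.091ms @ 18/7 + 281.03ms (6/7)
6. 1124.122ms @ 24/7 + 281.03ms (6/7)
7. 1405.152ms @ 30/7 + 562.061ms (12/7)

note 6 onset = 24/7b = 1124.122ms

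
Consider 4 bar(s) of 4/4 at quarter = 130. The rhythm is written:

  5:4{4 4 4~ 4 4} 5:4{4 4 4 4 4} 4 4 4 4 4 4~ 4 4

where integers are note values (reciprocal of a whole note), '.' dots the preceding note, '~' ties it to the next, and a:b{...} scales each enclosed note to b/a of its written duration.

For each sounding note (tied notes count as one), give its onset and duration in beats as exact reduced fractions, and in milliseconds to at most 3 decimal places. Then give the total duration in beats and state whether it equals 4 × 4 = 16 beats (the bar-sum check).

1) 0.0ms=0b +369.231ms=4/5b
2) 369.231ms=4/5b +369.231ms=4/5b
3) 738.462ms=8/5b +738.462ms=8/5b
4) 1476.923ms=16/5b +369.231ms=4/5b
5) 1846.154ms=4b +369.231ms=4/5b
6) 2215.385ms=24/5b +369.231ms=4/5b
7) 2584.615ms=28/5b +369.231ms=4/5b
8) 2953.846ms=32/5b +369.231ms=4/5b
9) 3323.077ms=36/5b +369.231ms=4/5b
10) 3692.308ms=8b +461.538ms=1b
11) 4153.846ms=9b +461.538ms=1b
12) 4615.385ms=10b +461.538ms=1b
13) 5076.923ms=11b +461.538ms=1b
14) 5538.462ms=12b +461.538ms=1b
15) 6000.0ms=13b +923.077ms=2b
16) 6923.077ms=15b +461.538ms=1b
Σ=16b of 16 (130bpm 4/4) — PASS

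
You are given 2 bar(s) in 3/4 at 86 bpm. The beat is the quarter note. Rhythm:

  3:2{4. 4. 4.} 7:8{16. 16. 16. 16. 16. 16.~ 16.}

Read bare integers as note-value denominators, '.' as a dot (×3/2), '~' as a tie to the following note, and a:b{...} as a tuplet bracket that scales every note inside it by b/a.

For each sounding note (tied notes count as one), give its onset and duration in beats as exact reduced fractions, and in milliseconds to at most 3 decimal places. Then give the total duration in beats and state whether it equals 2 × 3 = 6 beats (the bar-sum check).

1) 0.0ms=0b +697.674ms=1b
2) 697.674ms=1b +697.674ms=1b
3) 1395.349ms=2b +697.674ms=1b
4) 2093.023ms=3b +299.003ms=3/7b
5) 2392.027ms=24/7b +299.003ms=3/7b
6) 2691.03ms=27/7b +299.003ms=3/7b
7) 2990.033ms=30/7b +299.003ms=3/7b
8) 3289.037ms=33/7b +299.003ms=3/7b
9) 3588.04ms=36/7b +598.007ms=6/7b
Σ=6b of 6 (86bpm 3/4) — PASS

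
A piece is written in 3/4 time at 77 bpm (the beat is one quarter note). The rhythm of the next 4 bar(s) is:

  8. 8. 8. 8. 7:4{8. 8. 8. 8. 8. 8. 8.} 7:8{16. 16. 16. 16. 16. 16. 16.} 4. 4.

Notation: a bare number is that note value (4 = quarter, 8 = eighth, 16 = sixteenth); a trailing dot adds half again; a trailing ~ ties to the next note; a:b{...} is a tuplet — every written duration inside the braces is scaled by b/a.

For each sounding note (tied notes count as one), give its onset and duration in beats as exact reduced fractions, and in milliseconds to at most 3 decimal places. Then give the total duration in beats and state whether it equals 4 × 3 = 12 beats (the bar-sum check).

1) 0.0ms=0b +584.416ms=3/4b
2) 584.416ms=3/4b +584.416ms=3/4b
3) 1168.831ms=3/2b +584.416ms=3/4b
4) 1753.247ms=9/4b +584.416ms=3/4b
5) 2337.662ms=3b +333.952ms=3/7b
6) 2671.614ms=24/7b +333.952ms=3/7b
7) 3005.566ms=27/7b +333.952ms=3/7b
8) 3339.518ms=30/7b +333.952ms=3/7b
9) 3673.469ms=33/7b +333.952ms=3/7b
10) 4007.421ms=36/7b +333.952ms=3/7b
11) 4341.373ms=39/7b +333.952ms=3/7b
12) 4675.325ms=6b +333.952ms=3/7b
13) 5009.276ms=45/7b +333.952ms=3/7b
14) 5343.228ms=48/7b +333.952ms=3/7b
15) 5677.18ms=51/7b +333.952ms=3/7b
16) 6011.132ms=54/7b +333.952ms=3/7b
17) 6345.083ms=57/7b +333.952ms=3/7b
18) 6679.035ms=60/7b +333.952ms=3/7b
19) 7012.987ms=9b +1168.831ms=3/2b
20) 8181.818ms=21/2b +1168.831ms=3/2b
Σ=12b of 12 (77bpm 3/4) — PASS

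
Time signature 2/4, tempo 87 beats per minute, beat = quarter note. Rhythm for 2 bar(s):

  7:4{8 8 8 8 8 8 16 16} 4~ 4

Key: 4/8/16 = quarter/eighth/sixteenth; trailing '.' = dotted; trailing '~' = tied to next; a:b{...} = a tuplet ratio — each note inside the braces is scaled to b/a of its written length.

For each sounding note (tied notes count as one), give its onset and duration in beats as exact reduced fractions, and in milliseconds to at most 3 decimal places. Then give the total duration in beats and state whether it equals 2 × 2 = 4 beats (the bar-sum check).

1) 0.0ms=0b +197.044ms=2/7b
2) 197.044ms=2/7b +197.044ms=2/7b
3) 394.089ms=4/7b +197.044ms=2/7b
4) 591.133ms=6/7b +197.044ms=2/7b
5) 788.177ms=8/7b +197.044ms=2/7b
6) 985.222ms=10/7b +197.044ms=2/7b
7) 1182.266ms=12/7b +98.522ms=1/7b
8) 1280.788ms=13/7b +98.522ms=1/7b
9) 1379.31ms=2b +1379.31ms=2b
Σ=4b of 4 (87bpm 2/4) — PASS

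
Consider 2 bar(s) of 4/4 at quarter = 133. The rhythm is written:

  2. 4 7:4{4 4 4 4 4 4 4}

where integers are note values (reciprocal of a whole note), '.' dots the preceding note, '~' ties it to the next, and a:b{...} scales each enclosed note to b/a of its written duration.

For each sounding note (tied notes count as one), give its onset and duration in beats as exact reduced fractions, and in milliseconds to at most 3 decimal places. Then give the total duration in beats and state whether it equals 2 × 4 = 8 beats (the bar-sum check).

1) 0.0ms=0b +1353.383ms=3b
2) 1353.383ms=3b +451.128ms=1b
3) 1804.511ms=4b +257.787ms=4/7b
4) 2062.299ms=32/7b +257.787ms=4/7b
5) 2320.086ms=36/7b +257.787ms=4/7b
6) 2577.873ms=40/7b +257.787ms=4/7b
7) 2835.661ms=44/7b +257.787ms=4/7b
8) 3093.448ms=48/7b +257.787ms=4/7b
9) 3351.235ms=52/7b +257.787ms=4/7b
Σ=8b of 8 (133bpm 4/4) — PASS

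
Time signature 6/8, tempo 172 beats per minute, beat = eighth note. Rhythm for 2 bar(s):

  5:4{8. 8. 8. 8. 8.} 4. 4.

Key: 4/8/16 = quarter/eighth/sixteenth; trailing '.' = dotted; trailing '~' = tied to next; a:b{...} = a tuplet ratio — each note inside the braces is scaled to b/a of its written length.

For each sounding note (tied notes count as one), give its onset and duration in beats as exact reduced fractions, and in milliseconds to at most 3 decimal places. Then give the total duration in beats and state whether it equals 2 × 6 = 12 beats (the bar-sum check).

1) 0.0ms=0b +418.605ms=6/5b
2) 418.605ms=6/5b +418.605ms=6/5b
3) 837.209ms=12/5b +418.605ms=6/5b
4) 1255.814ms=18/5b +418.605ms=6/5b
5) 1674.419ms=24/5b +418.605ms=6/5b
6) 2093.023ms=6b +1046.512ms=3b
7) 3139.535ms=9b +1046.512ms=3b
Σ=12b of 12 (172bpm 6/8) — PASS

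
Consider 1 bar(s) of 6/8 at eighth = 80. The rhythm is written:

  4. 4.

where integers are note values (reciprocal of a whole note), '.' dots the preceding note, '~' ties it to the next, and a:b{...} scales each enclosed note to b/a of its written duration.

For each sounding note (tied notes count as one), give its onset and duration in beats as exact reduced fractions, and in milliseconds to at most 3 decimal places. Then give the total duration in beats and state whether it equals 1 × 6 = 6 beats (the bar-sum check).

1) 0.0ms=0b +2250.0ms=3b
2) 2250.0ms=3b +2250.0ms=3b
Σ=6b of 6 (80bpm 6/8) — PASS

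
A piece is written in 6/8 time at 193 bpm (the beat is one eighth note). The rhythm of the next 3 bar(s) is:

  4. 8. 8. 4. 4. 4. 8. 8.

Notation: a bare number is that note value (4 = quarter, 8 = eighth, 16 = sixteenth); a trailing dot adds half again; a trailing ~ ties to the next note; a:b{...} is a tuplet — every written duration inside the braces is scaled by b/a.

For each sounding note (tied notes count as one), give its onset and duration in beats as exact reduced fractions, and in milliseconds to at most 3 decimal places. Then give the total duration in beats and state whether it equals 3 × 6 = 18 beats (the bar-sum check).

1) 0.0ms=0b +932.642ms=3b
2) 932.642ms=3b +466.321ms=3/2b
3) 1398.964ms=9/2b +466.321ms=3/2b
4) 1865.285ms=6b +932.642ms=3b
5) 2797.927ms=9b +932.642ms=3b
6) 3730.57ms=12b +932.642ms=3b
7) 4663.212ms=15b +466.321ms=3/2b
8) 5129.534ms=33/2b +466.321ms=3/2b
Σ=18b of 18 (193bpm 6/8) — PASS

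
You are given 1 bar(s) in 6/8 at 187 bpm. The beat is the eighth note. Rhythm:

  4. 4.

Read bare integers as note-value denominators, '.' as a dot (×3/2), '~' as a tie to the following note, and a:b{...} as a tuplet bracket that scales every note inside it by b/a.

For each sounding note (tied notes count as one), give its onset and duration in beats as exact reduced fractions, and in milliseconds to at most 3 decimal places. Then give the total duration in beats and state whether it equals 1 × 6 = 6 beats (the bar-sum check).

1) 0.0ms=0b +962.567ms=3b
2) 962.567ms=3b +962.567ms=3b
Σ=6b of 6 (187bpm 6/8) — PASS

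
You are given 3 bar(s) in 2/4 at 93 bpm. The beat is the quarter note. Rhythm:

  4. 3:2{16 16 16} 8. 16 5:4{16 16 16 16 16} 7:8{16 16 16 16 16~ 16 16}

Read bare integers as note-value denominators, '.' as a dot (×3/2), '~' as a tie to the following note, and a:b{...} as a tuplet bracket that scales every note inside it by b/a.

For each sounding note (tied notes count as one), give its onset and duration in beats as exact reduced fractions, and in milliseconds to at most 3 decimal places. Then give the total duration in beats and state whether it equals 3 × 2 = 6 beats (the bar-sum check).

1) 0.0ms=0b +967.742ms=3/2b
2) 967.742ms=3/2b +107.527ms=1/6b
3) 1075.269ms=5/3b +107.527ms=1/6b
4) 1182.796ms=11/6b +107.527ms=1/6b
5) 1290.323ms=2b +483.871ms=3/4b
6) 1774.194ms=11/4b +161.29ms=1/4b
7) 1935.484ms=3b +129.032ms=1/5b
8) 2064.516ms=16/5b +129.032ms=1/5b
9) 2193.548ms=17/5b +129.032ms=1/5b
10) 2322.581ms=18/5b +129.032ms=1/5b
11) 2451.613ms=19/5b +129.032ms=1/5b
12) 2580.645ms=4b +184.332ms=2/7b
13) 2764.977ms=30/7b +184.332ms=2/7b
14) 2949.309ms=32/7b +184.332ms=2/7b
15) 3133.641ms=34/7b +184.332ms=2/7b
16) 3317.972ms=36/7b +368.664ms=4/7b
17) 3686.636ms=40/7b +184.332ms=2/7b
Σ=6b of 6 (93bpm 2/4) — PASS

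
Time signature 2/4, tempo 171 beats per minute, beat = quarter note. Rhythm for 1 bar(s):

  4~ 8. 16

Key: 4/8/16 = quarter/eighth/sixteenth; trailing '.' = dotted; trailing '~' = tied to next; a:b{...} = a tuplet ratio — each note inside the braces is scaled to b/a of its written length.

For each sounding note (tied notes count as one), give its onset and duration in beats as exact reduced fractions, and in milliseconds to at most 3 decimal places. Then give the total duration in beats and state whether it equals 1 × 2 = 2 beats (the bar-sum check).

1) 0.0ms=0b +614.035ms=7/4b
2) 614.035ms=7/4b +87.719ms=1/4b
Σ=2b of 2 (171bpm 2/4) — PASS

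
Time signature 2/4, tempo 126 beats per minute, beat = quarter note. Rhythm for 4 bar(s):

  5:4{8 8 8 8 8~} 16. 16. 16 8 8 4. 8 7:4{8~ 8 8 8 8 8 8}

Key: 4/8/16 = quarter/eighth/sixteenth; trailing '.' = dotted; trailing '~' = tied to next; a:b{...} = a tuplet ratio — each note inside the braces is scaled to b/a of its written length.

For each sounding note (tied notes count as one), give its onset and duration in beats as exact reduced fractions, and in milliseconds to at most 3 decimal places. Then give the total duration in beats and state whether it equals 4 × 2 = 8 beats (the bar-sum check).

1) 0.0ms=0b +190.476ms=2/5b
2) 190.476ms=2/5b +190.476ms=2/5b
3) 380.952ms=4/5b +190.476ms=2/5b
4) 571.429ms=6/5b +190.476ms=2/5b
5) 761.905ms=8/5b +369.048ms=31/40b
6) 1130.952ms=19/8b +178.571ms=3/8b
7) 1309.524ms=11/4b +119.048ms=1/4b
8) 1428.571ms=3b +238.095ms=1/2b
9) 1666.667ms=7/2b +238.095ms=1/2b
10) 1904.762ms=4b +714.286ms=3/2b
11) 2619.048ms=11/2b +238.095ms=1/2b
12) 2857.143ms=6b +272.109ms=4/7b
13) 3129.252ms=46/7b +136.054ms=2/7b
14) 3265.306ms=48/7b +136.054ms=2/7b
15) 3401.361ms=50/7b +136.054ms=2/7b
16) 3537.415ms=52/7b +136.054ms=2/7b
17) 3673.469ms=54/7b +136.054ms=2/7b
Σ=8b of 8 (126bpm 2/4) — PASS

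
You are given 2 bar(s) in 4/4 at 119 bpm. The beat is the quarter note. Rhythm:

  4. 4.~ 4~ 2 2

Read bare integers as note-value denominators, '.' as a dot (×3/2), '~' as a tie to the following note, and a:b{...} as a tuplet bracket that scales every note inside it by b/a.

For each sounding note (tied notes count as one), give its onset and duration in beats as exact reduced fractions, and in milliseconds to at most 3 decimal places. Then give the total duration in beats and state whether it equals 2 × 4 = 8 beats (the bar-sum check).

1) 0.0ms=0b +756.303ms=3/2b
2) 756.303ms=3/2b +2268.908ms=9/2b
3) 3025.21ms=6b +1008.403ms=2b
Σ=8b of 8 (119bpm 4/4) — PASS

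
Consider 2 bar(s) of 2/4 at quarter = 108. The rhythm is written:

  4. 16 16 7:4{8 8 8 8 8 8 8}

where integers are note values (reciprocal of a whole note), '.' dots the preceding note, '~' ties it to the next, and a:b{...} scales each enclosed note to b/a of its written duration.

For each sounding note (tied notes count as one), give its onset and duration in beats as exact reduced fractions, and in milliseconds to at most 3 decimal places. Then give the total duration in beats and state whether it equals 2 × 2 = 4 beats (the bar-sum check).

1) 0.0ms=0b +833.333ms=3/2b
2) 833.333ms=3/2b +138.889ms=1/4b
3) 972.222ms=7/4b +138.889ms=1/4b
4) 1111.111ms=2b +158.73ms=2/7b
5) 1269.841ms=16/7b +158.73ms=2/7b
6) 1428.571ms=18/7b +158.73ms=2/7b
7) 1587.302ms=20/7b +158.73ms=2/7b
8) 1746.032ms=22/7b +158.73ms=2/7b
9) 1904.762ms=24/7b +158.73ms=2/7b
10) 2063.492ms=26/7b +158.73ms=2/7b
Σ=4b of 4 (108bpm 2/4) — PASS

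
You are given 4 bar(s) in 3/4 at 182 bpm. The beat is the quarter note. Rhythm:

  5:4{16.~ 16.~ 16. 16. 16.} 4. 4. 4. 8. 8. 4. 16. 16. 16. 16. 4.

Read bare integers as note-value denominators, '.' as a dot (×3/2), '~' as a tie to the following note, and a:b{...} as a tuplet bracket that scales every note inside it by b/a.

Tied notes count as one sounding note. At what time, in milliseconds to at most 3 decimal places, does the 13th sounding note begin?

note 13 onset = 81/8b = 3337.912ms

1. 0.0ms @ 0 + 296.703ms (9/10)
2. 296.703ms @ 9/10 + 98.901ms (3/10)
3. 395.604ms @ 6/5 + 98.901ms (3/10)
4. 494.505ms @ 3/2 + 494.505ms (3/2)
5. 989.011ms @ 3 + 494.505ms (3/2)
6. 1483.516ms @ 9/2 + 494.505ms (3/2)
7. 1978.022ms @ 6 + 247.253ms (3/4)
8. 2225.275ms @ 27/4 + 247.253ms (3/4)
9. 2472.527ms @ 15/2 + 494.505ms (3/2)
10. 2967.033ms @ 9 + 123.626ms (3/8)
11. 3090.659ms @ 75/8 + 123.626ms (3/8)
12. 3214.286ms @ 39/4 + 123.626ms (3/8)
13. 3337.912ms @ 81/8 + 123.626ms (3/8)
14. 3461.538ms @ 21/2 + 494.505ms (3/2)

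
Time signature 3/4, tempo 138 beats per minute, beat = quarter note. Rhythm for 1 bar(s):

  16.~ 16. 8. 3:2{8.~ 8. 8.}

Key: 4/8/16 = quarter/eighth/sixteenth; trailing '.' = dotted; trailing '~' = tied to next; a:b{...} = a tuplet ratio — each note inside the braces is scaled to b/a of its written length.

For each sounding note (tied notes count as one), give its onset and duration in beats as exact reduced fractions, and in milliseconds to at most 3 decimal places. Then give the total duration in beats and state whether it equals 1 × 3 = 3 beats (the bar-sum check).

1) 0.0ms=0b +326.087ms=3/4b
2) 326.087ms=3/4b +326.087ms=3/4b
3) 652.174ms=3/2b +434.783ms=1b
4) 1086.957ms=5/2b +217.391ms=1/2b
Σ=3b of 3 (138bpm 3/4) — PASS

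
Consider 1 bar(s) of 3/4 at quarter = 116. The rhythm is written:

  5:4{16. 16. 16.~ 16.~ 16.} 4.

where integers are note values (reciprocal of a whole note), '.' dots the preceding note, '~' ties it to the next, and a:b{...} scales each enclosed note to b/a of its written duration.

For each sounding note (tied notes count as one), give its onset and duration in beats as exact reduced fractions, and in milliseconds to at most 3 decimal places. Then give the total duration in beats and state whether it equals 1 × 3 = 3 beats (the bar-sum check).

1) 0.0ms=0b +155.172ms=3/10b
2) 155.172ms=3/10b +155.172ms=3/10b
3) 310.345ms=3/5b +465.517ms=9/10b
4) 775.862ms=3/2b +775.862ms=3/2b
Σ=3b of 3 (116bpm 3/4) — PASS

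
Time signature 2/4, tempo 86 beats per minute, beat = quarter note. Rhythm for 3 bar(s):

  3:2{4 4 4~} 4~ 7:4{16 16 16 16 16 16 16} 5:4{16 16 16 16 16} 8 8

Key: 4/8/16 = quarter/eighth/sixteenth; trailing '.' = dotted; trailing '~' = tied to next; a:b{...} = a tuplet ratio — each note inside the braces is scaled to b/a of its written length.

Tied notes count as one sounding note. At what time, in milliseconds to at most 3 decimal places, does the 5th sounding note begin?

1. 0.0ms @ 0 + 465.116ms (2/3)
2. 465.116ms @ 2/3 + 465.116ms (2/3)
3. 930.233ms @ 4/3 + 1262.458ms (38/21)
4. 2192.691ms @ 22/7 + 99.668ms (1/7)
5. 2292.359ms @ 23/7 + 99.668ms (1/7)
6. 2392.027ms @ 24/7 + 99.668ms (1/7)
7. 2491.694ms @ 25/7 + 99.668ms (1/7)
8. 2591.362ms @ 26/7 + 99.668ms (1/7)
9. 2691.03ms @ 27/7 + 99.668ms (1/7)
10. 2790.698ms @ 4 + 139.535ms (1/5)
11. 2930.233ms @ 21/5 + 139.535ms (1/5)
12. 3069.767ms @ 22/5 + 139.535ms (1/5)
13. 3209.302ms @ 23/5 + 139.535ms (1/5)
14. 3348.837ms @ 24/5 + 139.535ms (1/5)
15. 3488.372ms @ 5 + 348.837ms (1/2)
16. 3837.209ms @ 11/2 + 348.837ms (1/2)

note 5 onset = 23/7b = 2292.359ms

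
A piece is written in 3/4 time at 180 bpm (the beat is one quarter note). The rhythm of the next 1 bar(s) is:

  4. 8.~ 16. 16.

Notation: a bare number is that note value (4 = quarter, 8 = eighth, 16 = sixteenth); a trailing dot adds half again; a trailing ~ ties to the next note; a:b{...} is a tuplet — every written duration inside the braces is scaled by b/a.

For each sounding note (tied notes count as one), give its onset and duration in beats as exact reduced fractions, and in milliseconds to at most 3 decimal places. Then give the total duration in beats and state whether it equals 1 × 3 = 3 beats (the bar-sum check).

1) 0.0ms=0b +500.0ms=3/2b
2) 500.0ms=3/2b +375.0ms=9/8b
3) 875.0ms=21/8b +125.0ms=3/8b
Σ=3b of 3 (180bpm 3/4) — PASS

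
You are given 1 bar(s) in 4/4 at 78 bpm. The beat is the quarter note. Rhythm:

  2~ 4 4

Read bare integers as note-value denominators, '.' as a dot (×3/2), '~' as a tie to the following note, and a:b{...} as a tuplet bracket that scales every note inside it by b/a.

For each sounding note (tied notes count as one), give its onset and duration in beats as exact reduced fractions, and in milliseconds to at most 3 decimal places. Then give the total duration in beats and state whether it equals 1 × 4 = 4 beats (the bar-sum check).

1) 0.0ms=0b +2307.692ms=3b
2) 2307.692ms=3b +769.231ms=1b
Σ=4b of 4 (78bpm 4/4) — PASS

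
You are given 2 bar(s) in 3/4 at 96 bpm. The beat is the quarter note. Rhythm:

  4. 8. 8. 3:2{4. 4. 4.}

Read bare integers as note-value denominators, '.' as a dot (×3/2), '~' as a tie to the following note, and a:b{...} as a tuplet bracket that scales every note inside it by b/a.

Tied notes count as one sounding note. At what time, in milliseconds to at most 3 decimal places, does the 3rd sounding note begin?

note 3 onset = 9/4b = 1406.25ms

1. 0.0ms @ 0 + 937.5ms (3/2)
2. 937.5ms @ 3/2 + 468.75ms (3/4)
3. 1406.25ms @ 9/4 + 468.75ms (3/4)
4. 1875.0ms @ 3 + 625.0ms (1)
5. 2500.0ms @ 4 + 625.0ms (1)
6. 3125.0ms @ 5 + 625.0ms (1)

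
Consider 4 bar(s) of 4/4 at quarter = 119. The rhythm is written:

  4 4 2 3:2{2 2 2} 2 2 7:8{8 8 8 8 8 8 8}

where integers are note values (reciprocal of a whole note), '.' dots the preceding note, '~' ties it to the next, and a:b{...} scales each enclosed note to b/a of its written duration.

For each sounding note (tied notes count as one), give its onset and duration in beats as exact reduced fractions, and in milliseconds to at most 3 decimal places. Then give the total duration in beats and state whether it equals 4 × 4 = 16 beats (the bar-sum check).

1) 0.0ms=0b +504.202ms=1b
2) 504.202ms=1b +504.202ms=1b
3) 1008.403ms=2b +1008.403ms=2b
4) 2016.807ms=4b +672.269ms=4/3b
5) 2689.076ms=16/3b +672.269ms=4/3b
6) 3361.345ms=20/3b +672.269ms=4/3b
7) 4033.613ms=8b +1008.403ms=2b
8) 5042.017ms=10b +1008.403ms=2b
9) 6050.42ms=12b +288.115ms=4/7b
10) 6338.535ms=88/7b +288.115ms=4/7b
11) 6626.651ms=92/7b +288.115ms=4/7b
12) 6914.766ms=96/7b +288.115ms=4/7b
13) 7202.881ms=100/7b +288.115ms=4/7b
14) 7490.996ms=104/7b +288.115ms=4/7b
15) 7779.112ms=108/7b +288.115ms=4/7b
Σ=16b of 16 (119bpm 4/4) — PASS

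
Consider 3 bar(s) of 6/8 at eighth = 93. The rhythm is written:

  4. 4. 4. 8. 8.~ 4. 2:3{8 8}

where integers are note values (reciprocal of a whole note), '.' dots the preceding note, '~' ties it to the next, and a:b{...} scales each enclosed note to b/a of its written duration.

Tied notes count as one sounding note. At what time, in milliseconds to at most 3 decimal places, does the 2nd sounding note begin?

1. 0.0ms @ 0 + 1935.484ms (3)
2. 1935.484ms @ 3 + 1935.484ms (3)
3. 3870.968ms @ 6 + 1935.484ms (3)
4. 5806.452ms @ 9 + 967.742ms (3/2)
5. 6774.194ms @ 21/2 + 2903.226ms (9/2)
6. 9677.419ms @ 15 + 967.742ms (3/2)
7. 10645.161ms @ 33/2 + 967.742ms (3/2)

note 2 onset = 3b = 1935.484ms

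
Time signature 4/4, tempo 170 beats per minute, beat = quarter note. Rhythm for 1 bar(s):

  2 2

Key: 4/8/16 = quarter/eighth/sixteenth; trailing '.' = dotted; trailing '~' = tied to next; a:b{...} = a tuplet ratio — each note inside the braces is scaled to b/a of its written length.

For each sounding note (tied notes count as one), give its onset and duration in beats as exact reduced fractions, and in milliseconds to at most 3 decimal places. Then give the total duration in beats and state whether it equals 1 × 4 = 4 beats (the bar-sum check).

1) 0.0ms=0b +705.882ms=2b
2) 705.882ms=2b +705.882ms=2b
Σ=4b of 4 (170bpm 4/4) — PASS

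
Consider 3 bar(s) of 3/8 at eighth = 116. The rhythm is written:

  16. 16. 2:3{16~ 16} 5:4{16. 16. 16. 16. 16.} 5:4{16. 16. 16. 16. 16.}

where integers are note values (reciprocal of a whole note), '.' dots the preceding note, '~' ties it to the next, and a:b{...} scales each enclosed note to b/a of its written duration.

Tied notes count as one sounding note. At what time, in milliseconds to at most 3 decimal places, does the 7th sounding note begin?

1. 0.0ms @ 0 + 387.931ms (3/4)
2. 387.931ms @ 3/4 + 387.931ms (3/4)
3. 775.862ms @ 3/2 + 775.862ms (3/2)
4. 1551.724ms @ 3 + 310.345ms (3/5)
5. 1862.069ms @ 18/5 + 310.345ms (3/5)
6. 2172.414ms @ 21/5 + 310.345ms (3/5)
7. 2482.759ms @ 24/5 + 310.345ms (3/5)
8. 2793.103ms @ 27/5 + 310.345ms (3/5)
9. 3103.448ms @ 6 + 310.345ms (3/5)
10. 3413.793ms @ 33/5 + 310.345ms (3/5)
11. 3724.138ms @ 36/5 + 310.345ms (3/5)
12. 4034.483ms @ 39/5 + 310.345ms (3/5)
13. 4344.828ms @ 42/5 + 310.345ms (3/5)

note 7 onset = 24/5b = 2482.759ms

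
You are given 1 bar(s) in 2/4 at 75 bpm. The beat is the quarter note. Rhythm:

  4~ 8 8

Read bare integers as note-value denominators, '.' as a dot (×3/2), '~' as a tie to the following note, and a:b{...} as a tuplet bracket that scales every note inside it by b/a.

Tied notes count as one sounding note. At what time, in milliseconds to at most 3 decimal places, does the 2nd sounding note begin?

1. 0.0ms @ 0 + 1200.0ms (3/2)
2. 1200.0ms @ 3/2 + 400.0ms (1/2)

note 2 onset = 3/2b = 1200.0ms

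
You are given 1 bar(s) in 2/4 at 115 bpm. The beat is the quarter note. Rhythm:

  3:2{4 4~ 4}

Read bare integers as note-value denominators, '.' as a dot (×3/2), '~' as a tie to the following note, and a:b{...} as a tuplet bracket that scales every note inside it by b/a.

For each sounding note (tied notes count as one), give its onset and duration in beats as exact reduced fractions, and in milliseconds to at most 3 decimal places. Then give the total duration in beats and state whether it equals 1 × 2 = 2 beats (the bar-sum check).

1) 0.0ms=0b +347.826ms=2/3b
2) 347.826ms=2/3b +695.652ms=4/3b
Σ=2b of 2 (115bpm 2/4) — PASS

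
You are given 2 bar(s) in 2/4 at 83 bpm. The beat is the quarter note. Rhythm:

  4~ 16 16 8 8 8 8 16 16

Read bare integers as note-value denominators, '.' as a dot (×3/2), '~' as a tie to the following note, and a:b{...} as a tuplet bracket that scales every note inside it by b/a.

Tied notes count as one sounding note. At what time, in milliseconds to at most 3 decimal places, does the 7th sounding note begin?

1. 0.0ms @ 0 + 903.614ms (5/4)
2. 903.614ms @ 5/4 + 180.723ms (1/4)
3. 1084.337ms @ 3/2 + 361.446ms (1/2)
4. 1445.783ms @ 2 + 361.446ms (1/2)
5. 1807.229ms @ 5/2 + 361.446ms (1/2)
6. 2168.675ms @ 3 + 361.446ms (1/2)
7. 2530.12ms @ 7/2 + 180.723ms (1/4)
8. 2710.843ms @ 15/4 + 180.723ms (1/4)

note 7 onset = 7/2b = 2530.12ms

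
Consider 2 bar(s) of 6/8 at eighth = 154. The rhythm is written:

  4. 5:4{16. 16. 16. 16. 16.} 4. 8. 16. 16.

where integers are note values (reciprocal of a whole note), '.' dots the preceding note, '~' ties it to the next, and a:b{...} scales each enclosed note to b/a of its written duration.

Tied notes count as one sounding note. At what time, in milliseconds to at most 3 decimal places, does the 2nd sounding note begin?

note 2 onset = 3b = 1168.831ms

1. 0.0ms @ 0 + 1168.831ms (3)
2. 1168.831ms @ 3 + 233.766ms (3/5)
3. 1402.597ms @ 18/5 + 233.766ms (3/5)
4. 1636.364ms @ 21/5 + 233.766ms (3/5)
5. 1870.13ms @ 24/5 + 233.766ms (3/5)
6. 2103.896ms @ 27/5 + 233.766ms (3/5)
7. 2337.662ms @ 6 + 1168.831ms (3)
8. 3506.494ms @ 9 + 584.416ms (3/2)
9. 4090.909ms @ 21/2 + 292.208ms (3/4)
10. 4383.117ms @ 45/4 + 292.208ms (3/4)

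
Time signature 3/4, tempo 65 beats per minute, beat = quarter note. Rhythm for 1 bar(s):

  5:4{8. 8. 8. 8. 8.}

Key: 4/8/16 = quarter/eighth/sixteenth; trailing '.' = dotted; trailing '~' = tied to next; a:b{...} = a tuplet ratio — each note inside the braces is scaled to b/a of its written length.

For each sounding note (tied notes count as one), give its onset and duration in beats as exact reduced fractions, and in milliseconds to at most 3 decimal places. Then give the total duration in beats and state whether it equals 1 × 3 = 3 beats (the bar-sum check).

1) 0.0ms=0b +553.846ms=3/5b
2) 553.846ms=3/5b +553.846ms=3/5b
3) 1107.692ms=6/5b +553.846ms=3/5b
4) 1661.538ms=9/5b +553.846ms=3/5b
5) 2215.385ms=12/5b +553.846ms=3/5b
Σ=3b of 3 (65bpm 3/4) — PASS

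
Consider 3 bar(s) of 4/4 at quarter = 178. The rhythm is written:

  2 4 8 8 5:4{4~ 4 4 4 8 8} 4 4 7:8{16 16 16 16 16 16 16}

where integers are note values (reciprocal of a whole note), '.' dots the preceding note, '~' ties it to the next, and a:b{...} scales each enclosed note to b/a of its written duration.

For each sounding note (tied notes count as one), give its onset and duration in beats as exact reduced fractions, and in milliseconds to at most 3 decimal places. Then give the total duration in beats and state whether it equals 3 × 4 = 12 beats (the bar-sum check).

1) 0.0ms=0b +674.157ms=2b
2) 674.157ms=2b +337.079ms=1b
3) 1011.236ms=3b +168.539ms=1/2b
4) 1179.775ms=7/2b +168.539ms=1/2b
5) 1348.315ms=4b +539.326ms=8/5b
6) 1887.64ms=28/5b +269.663ms=4/5b
7) 2157.303ms=32/5b +269.663ms=4/5b
8) 2426.966ms=36/5b +134.831ms=2/5b
9) 2561.798ms=38/5b +134.831ms=2/5b
10) 2696.629ms=8b +337.079ms=1b
11) 3033.708ms=9b +337.079ms=1b
12) 3370.787ms=10b +96.308ms=2/7b
13) 3467.095ms=72/7b +96.308ms=2/7b
14) 3563.403ms=74/7b +96.308ms=2/7b
15) 3659.711ms=76/7b +96.308ms=2/7b
16) 3756.019ms=78/7b +96.308ms=2/7b
17) 3852.327ms=80/7b +96.308ms=2/7b
18) 3948.636ms=82/7b +96.308ms=2/7b
Σ=12b of 12 (178bpm 4/4) — PASS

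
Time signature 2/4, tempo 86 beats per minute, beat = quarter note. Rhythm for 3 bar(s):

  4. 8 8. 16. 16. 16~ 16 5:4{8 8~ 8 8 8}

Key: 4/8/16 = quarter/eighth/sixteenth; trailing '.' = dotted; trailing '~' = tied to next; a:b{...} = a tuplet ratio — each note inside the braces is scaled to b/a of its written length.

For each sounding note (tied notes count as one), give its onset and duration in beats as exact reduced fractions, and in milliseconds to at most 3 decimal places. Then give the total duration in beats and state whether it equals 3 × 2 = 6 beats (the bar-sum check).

1) 0.0ms=0b +1046.512ms=3/2b
2) 1046.512ms=3/2b +348.837ms=1/2b
3) 1395.349ms=2b +523.256ms=3/4b
4) 1918.605ms=11/4b +261.628ms=3/8b
5) 2180.233ms=25/8b +261.628ms=3/8b
6) 2441.86ms=7/2b +348.837ms=1/2b
7) 2790.698ms=4b +279.07ms=2/5b
8) 3069.767ms=22/5b +558.14ms=4/5b
9) 3627.907ms=26/5b +279.07ms=2/5b
10) 3906.977ms=28/5b +279.07ms=2/5b
Σ=6b of 6 (86bpm 2/4) — PASS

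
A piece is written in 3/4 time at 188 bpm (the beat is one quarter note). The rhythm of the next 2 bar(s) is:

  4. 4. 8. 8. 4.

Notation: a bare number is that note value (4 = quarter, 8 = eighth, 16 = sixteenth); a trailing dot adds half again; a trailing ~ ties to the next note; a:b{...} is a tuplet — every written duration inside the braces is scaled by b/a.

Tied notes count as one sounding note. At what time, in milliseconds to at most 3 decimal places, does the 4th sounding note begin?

note 4 onset = 15/4b = 1196.809ms

1. 0.0ms @ 0 + 478.723ms (3/2)
2. 478.723ms @ 3/2 + 478.723ms (3/2)
3. 957.447ms @ 3 + 239.362ms (3/4)
4. 1196.809ms @ 15/4 + 239.362ms (3/4)
5. 1436.17ms @ 9/2 + 478.723ms (3/2)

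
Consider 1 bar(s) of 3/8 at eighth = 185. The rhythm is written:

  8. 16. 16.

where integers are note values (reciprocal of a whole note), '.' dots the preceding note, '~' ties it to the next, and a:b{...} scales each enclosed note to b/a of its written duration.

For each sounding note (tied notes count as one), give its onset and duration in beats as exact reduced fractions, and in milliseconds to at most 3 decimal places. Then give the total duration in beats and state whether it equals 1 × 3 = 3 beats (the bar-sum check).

1) 0.0ms=0b +486.486ms=3/2b
2) 486.486ms=3/2b +243.243ms=3/4b
3) 729.73ms=9/4b +243.243ms=3/4b
Σ=3b of 3 (185bpm 3/8) — PASS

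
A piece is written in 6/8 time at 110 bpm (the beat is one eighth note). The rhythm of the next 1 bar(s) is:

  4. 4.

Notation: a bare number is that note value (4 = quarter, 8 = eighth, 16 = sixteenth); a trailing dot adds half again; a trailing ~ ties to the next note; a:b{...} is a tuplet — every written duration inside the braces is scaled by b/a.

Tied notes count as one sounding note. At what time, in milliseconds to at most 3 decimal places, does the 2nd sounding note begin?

note 2 onset = 3b = 1636.364ms

1. 0.0ms @ 0 + 1636.364ms (3)
2. 1636.364ms @ 3 + 1636.364ms (3)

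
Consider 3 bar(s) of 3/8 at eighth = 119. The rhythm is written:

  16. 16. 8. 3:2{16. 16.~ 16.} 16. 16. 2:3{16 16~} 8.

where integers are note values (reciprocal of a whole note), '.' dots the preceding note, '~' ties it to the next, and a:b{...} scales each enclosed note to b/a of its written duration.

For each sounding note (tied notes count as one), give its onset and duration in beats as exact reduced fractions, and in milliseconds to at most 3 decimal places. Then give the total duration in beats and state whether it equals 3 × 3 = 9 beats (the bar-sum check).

1) 0.0ms=0b +378.151ms=3/4b
2) 378.151ms=3/4b +378.151ms=3/4b
3) 756.303ms=3/2b +756.303ms=3/2b
4) 1512.605ms=3b +252.101ms=1/2b
5) 1764.706ms=7/2b +504.202ms=1b
6) 2268.908ms=9/2b +378.151ms=3/4b
7) 2647.059ms=21/4b +378.151ms=3/4b
8) 3025.21ms=6b +378.151ms=3/4b
9) 3403.361ms=27/4b +1134.454ms=9/4b
Σ=9b of 9 (119bpm 3/8) — PASS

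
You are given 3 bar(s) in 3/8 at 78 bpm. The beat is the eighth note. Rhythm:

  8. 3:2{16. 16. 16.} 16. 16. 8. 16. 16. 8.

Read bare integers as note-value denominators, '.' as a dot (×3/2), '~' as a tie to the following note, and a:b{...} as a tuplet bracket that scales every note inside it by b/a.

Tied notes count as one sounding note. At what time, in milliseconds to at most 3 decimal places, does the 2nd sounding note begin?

note 2 onset = 3/2b = 1153.846ms

1. 0.0ms @ 0 + 1153.846ms (3/2)
2. 1153.846ms @ 3/2 + 384.615ms (1/2)
3. 1538.462ms @ 2 + 384.615ms (1/2)
4. 1923.077ms @ 5/2 + 384.615ms (1/2)
5. 2307.692ms @ 3 + 576.923ms (3/4)
6. 2884.615ms @ 15/4 + 576.923ms (3/4)
7. 3461.538ms @ 9/2 + 1153.846ms (3/2)
8. 4615.385ms @ 6 + 576.923ms (3/4)
9. 5192.308ms @ 27/4 + 576.923ms (3/4)
10. 5769.231ms @ 15/2 + 1153.846ms (3/2)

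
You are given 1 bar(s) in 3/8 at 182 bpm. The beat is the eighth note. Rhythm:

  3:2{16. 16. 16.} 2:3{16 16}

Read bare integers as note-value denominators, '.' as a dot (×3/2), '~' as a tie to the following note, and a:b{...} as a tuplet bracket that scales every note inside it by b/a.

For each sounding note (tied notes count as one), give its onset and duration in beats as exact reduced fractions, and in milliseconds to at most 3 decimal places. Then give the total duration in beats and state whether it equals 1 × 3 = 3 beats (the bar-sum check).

1) 0.0ms=0b +164.835ms=1/2b
2) 164.835ms=1/2b +164.835ms=1/2b
3) 329.67ms=1b +164.835ms=1/2b
4) 494.505ms=3/2b +247.253ms=3/4b
5) 741.758ms=9/4b +247.253ms=3/4b
Σ=3b of 3 (182bpm 3/8) — PASS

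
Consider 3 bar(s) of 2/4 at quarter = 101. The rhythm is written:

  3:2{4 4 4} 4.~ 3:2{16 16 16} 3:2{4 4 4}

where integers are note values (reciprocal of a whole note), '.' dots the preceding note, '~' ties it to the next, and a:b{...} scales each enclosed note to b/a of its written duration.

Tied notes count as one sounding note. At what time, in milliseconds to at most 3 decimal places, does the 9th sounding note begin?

note 9 onset = 16/3b = 3168.317ms

1. 0.0ms @ 0 + 396.04ms (2/3)
2. 396.04ms @ 2/3 + 396.04ms (2/3)
3. 792.079ms @ 4/3 + 396.04ms (2/3)
4. 1188.119ms @ 2 + 990.099ms (5/3)
5. 2178.218ms @ 11/3 + 99.01ms (1/6)
6. 2277.228ms @ 23/6 + 99.01ms (1/6)
7. 2376.238ms @ 4 + 396.04ms (2/3)
8. 2772.277ms @ 14/3 + 396.04ms (2/3)
9. 3168.317ms @ 16/3 + 396.04ms (2/3)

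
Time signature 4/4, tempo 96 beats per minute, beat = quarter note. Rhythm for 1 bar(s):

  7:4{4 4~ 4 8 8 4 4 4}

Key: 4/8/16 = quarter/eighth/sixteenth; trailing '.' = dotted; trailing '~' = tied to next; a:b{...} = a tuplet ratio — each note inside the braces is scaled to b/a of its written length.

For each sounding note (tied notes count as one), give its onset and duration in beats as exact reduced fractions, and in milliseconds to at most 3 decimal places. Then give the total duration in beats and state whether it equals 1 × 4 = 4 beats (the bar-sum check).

1) 0.0ms=0b +357.143ms=4/7b
2) 357.143ms=4/7b +714.286ms=8/7b
3) 1071.429ms=12/7b +178.571ms=2/7b
4) 1250.0ms=2b +178.571ms=2/7b
5) 1428.571ms=16/7b +357.143ms=4/7b
6) 1785.714ms=20/7b +357.143ms=4/7b
7) 2142.857ms=24/7b +357.143ms=4/7b
Σ=4b of 4 (96bpm 4/4) — PASS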